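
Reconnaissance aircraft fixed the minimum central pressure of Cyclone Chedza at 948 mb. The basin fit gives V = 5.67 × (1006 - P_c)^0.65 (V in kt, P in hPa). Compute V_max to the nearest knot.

ΔP = 1006 − 948 = 58 mb.
58^0.65 ≈ 14.003.
V ≈ 5.67 × 14.003 ≈ 79.4 kt.

79 kt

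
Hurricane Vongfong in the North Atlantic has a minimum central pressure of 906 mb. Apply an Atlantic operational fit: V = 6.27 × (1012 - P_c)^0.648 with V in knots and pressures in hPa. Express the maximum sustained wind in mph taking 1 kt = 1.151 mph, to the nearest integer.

148 mph

ΔP = 1012 − 906 = 106 mb.
V ≈ 6.27 × 106^0.648 = 6.27 × 20.530 ≈ 128.726 kt.
128.726 × 1.151 ≈ 148.16 mph → 148 mph.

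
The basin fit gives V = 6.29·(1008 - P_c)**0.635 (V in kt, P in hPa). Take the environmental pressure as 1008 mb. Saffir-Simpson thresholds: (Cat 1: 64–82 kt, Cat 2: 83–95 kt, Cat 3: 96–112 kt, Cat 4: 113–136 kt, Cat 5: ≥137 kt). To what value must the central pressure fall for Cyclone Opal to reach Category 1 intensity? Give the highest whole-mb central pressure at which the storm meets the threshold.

969 mb

Category 1 begins at V = 64 kt.
Required ΔP = (64/6.29)^(1/0.635) = 10.175^1.575 ≈ 38.61 mb.
P_c ≤ 1008 − 38.61 = 969.39, so the highest integer P_c is 969 mb.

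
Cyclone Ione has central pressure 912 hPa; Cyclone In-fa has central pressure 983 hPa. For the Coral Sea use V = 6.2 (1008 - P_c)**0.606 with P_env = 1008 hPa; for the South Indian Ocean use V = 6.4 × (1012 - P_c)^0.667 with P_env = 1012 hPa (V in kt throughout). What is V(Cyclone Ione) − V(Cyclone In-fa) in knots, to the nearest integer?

38 kt

Cyclone Ione: ΔP = 96; V ≈ 6.2 × 96^0.606 ≈ 98.55 kt.
Cyclone In-fa: ΔP = 29; V ≈ 6.4 × 29^0.667 ≈ 60.48 kt.
Difference ≈ 98.55 − 60.48 = 38.07 → 38 kt.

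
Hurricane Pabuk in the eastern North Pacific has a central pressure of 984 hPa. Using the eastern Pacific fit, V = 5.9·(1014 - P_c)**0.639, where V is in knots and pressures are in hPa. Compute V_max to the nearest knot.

ΔP = 1014 − 984 = 30 hPa.
30^0.639 ≈ 8.788.
V ≈ 5.9 × 8.788 ≈ 51.8 kt.

52 kt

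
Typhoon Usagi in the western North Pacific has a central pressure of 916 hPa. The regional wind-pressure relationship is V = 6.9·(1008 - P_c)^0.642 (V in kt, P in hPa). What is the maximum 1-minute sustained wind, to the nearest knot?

ΔP = 1008 − 916 = 92 hPa.
92^0.642 ≈ 18.229.
V ≈ 6.9 × 18.229 ≈ 125.8 kt.

126 kt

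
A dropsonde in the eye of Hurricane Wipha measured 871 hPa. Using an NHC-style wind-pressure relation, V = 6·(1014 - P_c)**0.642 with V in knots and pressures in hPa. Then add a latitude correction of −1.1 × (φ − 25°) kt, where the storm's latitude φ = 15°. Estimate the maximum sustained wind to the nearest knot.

156 kt

ΔP = 1014 − 871 = 143 hPa.
143^0.642 ≈ 24.195.
V ≈ 6 × 24.195 ≈ 145.2 kt.
Latitude correction: −1.1 × (15 − 25) = 11 kt.
Corrected V ≈ 156.2 kt → 156 kt.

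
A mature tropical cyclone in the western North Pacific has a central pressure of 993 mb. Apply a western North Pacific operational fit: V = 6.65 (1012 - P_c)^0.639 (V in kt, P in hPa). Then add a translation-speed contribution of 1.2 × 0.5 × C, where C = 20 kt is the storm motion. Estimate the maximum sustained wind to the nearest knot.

56 kt

ΔP = 1012 − 993 = 19 mb.
19^0.639 ≈ 6.563.
V ≈ 6.65 × 6.563 ≈ 43.6 kt.
Translation term: 1.2 × 0.5 × 20 = 12 kt.
Corrected V ≈ 55.6 kt → 56 kt.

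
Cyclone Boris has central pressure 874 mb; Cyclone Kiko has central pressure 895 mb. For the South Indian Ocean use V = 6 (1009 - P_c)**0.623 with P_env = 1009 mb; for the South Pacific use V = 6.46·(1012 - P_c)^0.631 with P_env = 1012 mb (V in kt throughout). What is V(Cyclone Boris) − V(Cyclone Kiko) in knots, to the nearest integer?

-3 kt

Cyclone Boris: ΔP = 135; V ≈ 6 × 135^0.623 ≈ 127.45 kt.
Cyclone Kiko: ΔP = 117; V ≈ 6.46 × 117^0.631 ≈ 130.39 kt.
Difference ≈ 127.45 − 130.39 = -2.94 → -3 kt.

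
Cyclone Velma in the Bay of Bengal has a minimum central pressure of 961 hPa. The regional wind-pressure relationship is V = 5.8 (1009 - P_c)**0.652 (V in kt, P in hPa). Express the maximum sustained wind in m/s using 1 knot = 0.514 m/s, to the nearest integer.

ΔP = 1009 − 961 = 48 hPa.
V ≈ 5.8 × 48^0.652 = 5.8 × 12.479 ≈ 72.376 kt.
72.376 × 0.514 ≈ 37.20 m/s → 37 m/s.

37 m/s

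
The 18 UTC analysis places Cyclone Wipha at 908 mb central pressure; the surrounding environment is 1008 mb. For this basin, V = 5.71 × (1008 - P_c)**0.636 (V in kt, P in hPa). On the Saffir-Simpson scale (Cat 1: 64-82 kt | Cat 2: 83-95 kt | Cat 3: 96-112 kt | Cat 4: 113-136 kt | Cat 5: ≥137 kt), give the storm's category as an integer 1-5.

3

ΔP = 1008 − 908 = 100 mb.
V ≈ 5.71 × 100^0.636 = 5.71 × 18.71 ≈ 107 kt.
107 kt falls in the Category 3 band.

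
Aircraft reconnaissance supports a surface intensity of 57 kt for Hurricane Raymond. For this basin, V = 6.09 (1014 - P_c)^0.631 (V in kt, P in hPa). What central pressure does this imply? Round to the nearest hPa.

979 hPa

ΔP = (V / 6.09)^(1/0.631) = (57/6.09)^1.585.
57/6.09 = 9.360; 9.360^1.585 ≈ 34.61 hPa.
P_c = 1014 − 34.61 = 979.39 ≈ 979 hPa.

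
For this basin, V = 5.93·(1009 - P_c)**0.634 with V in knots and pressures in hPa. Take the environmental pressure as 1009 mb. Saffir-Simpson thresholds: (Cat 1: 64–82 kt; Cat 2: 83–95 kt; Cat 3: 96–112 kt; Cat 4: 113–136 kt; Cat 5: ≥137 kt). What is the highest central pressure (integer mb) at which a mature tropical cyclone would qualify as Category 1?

966 mb

Category 1 begins at V = 64 kt.
Required ΔP = (64/5.93)^(1/0.634) = 10.793^1.577 ≈ 42.61 mb.
P_c ≤ 1009 − 42.61 = 966.39, so the highest integer P_c is 966 mb.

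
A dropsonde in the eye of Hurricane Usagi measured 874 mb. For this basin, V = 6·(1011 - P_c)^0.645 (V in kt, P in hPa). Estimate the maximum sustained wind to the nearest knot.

ΔP = 1011 − 874 = 137 mb.
137^0.645 ≈ 23.888.
V ≈ 6 × 23.888 ≈ 143.3 kt.

143 kt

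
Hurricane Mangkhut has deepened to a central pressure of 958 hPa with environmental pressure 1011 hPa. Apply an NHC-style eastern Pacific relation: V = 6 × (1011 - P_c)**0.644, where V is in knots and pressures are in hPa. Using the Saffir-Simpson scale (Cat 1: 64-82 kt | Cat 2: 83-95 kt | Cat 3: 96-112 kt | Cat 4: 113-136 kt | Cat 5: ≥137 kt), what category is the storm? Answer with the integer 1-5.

ΔP = 1011 − 958 = 53 hPa.
V ≈ 6 × 53^0.644 = 6 × 12.90 ≈ 77 kt.
77 kt falls in the Category 1 band.

1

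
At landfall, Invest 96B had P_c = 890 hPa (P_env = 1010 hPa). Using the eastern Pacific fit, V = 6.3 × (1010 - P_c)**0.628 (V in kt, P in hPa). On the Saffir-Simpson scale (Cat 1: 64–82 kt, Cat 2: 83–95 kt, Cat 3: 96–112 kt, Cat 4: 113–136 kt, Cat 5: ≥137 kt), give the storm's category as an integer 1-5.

4

ΔP = 1010 − 890 = 120 hPa.
V ≈ 6.3 × 120^0.628 = 6.3 × 20.22 ≈ 127 kt.
127 kt falls in the Category 4 band.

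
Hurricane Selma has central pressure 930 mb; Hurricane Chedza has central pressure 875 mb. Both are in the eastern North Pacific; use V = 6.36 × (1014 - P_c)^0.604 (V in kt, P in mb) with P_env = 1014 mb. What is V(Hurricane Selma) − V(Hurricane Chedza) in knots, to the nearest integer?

Hurricane Selma: ΔP = 84; V ≈ 6.36 × 84^0.604 ≈ 92.41 kt.
Hurricane Chedza: ΔP = 139; V ≈ 6.36 × 139^0.604 ≈ 125.27 kt.
Difference ≈ 92.41 − 125.27 = -32.86 → -33 kt.

-33 kt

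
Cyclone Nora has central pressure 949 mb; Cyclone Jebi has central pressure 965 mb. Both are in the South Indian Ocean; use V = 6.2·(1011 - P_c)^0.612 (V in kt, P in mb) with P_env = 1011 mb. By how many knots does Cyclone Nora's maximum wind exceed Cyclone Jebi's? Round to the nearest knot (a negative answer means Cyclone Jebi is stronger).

Cyclone Nora: ΔP = 62; V ≈ 6.2 × 62^0.612 ≈ 77.51 kt.
Cyclone Jebi: ΔP = 46; V ≈ 6.2 × 46^0.612 ≈ 64.57 kt.
Difference ≈ 77.51 − 64.57 = 12.94 → 13 kt.

13 kt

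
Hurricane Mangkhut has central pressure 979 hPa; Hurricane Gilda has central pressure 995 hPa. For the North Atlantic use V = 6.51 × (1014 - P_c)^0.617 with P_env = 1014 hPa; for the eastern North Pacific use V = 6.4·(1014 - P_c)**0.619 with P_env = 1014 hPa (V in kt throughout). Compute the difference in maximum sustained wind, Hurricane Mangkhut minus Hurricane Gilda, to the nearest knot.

19 kt

Hurricane Mangkhut: ΔP = 35; V ≈ 6.51 × 35^0.617 ≈ 58.38 kt.
Hurricane Gilda: ΔP = 19; V ≈ 6.4 × 19^0.619 ≈ 39.60 kt.
Difference ≈ 58.38 − 39.60 = 18.78 → 19 kt.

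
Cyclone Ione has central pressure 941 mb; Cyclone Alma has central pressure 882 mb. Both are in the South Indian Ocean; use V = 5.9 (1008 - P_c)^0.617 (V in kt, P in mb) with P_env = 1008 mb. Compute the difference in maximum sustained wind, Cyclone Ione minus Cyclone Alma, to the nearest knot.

-38 kt

Cyclone Ione: ΔP = 67; V ≈ 5.9 × 67^0.617 ≈ 78.98 kt.
Cyclone Alma: ΔP = 126; V ≈ 5.9 × 126^0.617 ≈ 116.62 kt.
Difference ≈ 78.98 − 116.62 = -37.64 → -38 kt.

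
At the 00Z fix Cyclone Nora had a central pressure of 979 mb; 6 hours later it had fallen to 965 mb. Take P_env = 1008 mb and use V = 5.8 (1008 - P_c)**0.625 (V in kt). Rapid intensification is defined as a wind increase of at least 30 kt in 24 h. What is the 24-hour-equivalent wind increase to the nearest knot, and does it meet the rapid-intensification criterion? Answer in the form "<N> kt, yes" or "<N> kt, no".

53 kt, yes

V₁: ΔP = 29, V ≈ 5.8 × 29^0.625 ≈ 47.58 kt.
V₂: ΔP = 43, V ≈ 5.8 × 43^0.625 ≈ 60.86 kt.
ΔV over 6 h = 13.28 kt → 24 h equivalent = 13.28 × 24/6 ≈ 53.12 kt.
53 kt ≥ 30 kt ⇒ rapid intensification.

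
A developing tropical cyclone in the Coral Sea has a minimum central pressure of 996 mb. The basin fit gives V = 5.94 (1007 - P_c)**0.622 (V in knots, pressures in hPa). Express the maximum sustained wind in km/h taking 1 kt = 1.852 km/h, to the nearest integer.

49 km/h

ΔP = 1007 − 996 = 11 mb.
V ≈ 5.94 × 11^0.622 = 5.94 × 4.444 ≈ 26.396 kt.
26.396 × 1.852 ≈ 48.88 km/h → 49 km/h.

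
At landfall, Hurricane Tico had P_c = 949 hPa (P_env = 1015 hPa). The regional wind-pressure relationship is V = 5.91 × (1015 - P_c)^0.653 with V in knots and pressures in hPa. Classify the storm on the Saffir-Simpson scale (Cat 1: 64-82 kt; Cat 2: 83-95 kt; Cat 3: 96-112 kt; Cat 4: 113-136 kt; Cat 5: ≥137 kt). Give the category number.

2

ΔP = 1015 − 949 = 66 hPa.
V ≈ 5.91 × 66^0.653 = 5.91 × 15.42 ≈ 91 kt.
91 kt falls in the Category 2 band.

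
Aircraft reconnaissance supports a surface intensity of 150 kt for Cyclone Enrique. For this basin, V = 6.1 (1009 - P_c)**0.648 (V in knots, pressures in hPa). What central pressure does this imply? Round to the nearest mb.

ΔP = (V / 6.1)^(1/0.648) = (150/6.1)^1.543.
150/6.1 = 24.590; 24.590^1.543 ≈ 140.04 mb.
P_c = 1009 − 140.04 = 868.96 ≈ 869 mb.

869 mb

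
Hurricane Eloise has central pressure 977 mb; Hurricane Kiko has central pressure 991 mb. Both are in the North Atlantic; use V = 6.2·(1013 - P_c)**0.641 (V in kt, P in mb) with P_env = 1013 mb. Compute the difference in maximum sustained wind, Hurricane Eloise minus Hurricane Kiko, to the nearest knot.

Hurricane Eloise: ΔP = 36; V ≈ 6.2 × 36^0.641 ≈ 61.66 kt.
Hurricane Kiko: ΔP = 22; V ≈ 6.2 × 22^0.641 ≈ 44.97 kt.
Difference ≈ 61.66 − 44.97 = 16.69 → 17 kt.

17 kt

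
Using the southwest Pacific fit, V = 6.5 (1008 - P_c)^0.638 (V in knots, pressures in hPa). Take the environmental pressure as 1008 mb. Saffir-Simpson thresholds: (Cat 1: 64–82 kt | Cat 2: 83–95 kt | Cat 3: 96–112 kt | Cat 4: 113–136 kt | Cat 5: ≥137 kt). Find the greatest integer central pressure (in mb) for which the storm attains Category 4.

920 mb

Category 4 begins at V = 113 kt.
Required ΔP = (113/6.5)^(1/0.638) = 17.385^1.567 ≈ 87.87 mb.
P_c ≤ 1008 − 87.87 = 920.13, so the highest integer P_c is 920 mb.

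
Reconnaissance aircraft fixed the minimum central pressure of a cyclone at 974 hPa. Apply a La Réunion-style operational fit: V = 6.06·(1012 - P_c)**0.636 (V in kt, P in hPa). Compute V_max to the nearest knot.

61 kt

ΔP = 1012 − 974 = 38 hPa.
38^0.636 ≈ 10.110.
V ≈ 6.06 × 10.110 ≈ 61.3 kt.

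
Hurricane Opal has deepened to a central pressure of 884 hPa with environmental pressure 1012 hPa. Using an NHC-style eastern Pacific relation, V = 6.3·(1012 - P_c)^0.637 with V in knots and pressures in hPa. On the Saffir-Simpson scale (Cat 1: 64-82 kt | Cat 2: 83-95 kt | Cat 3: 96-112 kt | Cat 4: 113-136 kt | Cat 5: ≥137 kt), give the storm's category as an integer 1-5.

ΔP = 1012 − 884 = 128 hPa.
V ≈ 6.3 × 128^0.637 = 6.3 × 21.99 ≈ 139 kt.
139 kt falls in the Category 5 band.

5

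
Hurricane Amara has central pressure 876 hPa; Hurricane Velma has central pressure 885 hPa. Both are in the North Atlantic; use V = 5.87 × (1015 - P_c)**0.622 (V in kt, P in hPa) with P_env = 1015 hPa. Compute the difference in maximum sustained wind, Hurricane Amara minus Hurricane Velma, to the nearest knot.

Hurricane Amara: ΔP = 139; V ≈ 5.87 × 139^0.622 ≈ 126.36 kt.
Hurricane Velma: ΔP = 130; V ≈ 5.87 × 130^0.622 ≈ 121.20 kt.
Difference ≈ 126.36 − 121.20 = 5.16 → 5 kt.

5 kt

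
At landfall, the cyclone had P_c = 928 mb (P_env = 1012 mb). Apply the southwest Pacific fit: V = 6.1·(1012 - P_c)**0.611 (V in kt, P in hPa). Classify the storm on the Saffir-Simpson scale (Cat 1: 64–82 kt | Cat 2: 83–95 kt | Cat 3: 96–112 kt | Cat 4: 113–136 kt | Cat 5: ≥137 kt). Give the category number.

2

ΔP = 1012 − 928 = 84 mb.
V ≈ 6.1 × 84^0.611 = 6.1 × 14.99 ≈ 91 kt.
91 kt falls in the Category 2 band.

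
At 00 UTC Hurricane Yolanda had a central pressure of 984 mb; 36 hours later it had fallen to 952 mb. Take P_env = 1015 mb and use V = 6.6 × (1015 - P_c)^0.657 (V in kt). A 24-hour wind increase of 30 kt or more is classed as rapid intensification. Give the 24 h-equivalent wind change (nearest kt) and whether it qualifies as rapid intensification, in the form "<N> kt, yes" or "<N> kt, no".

V₁: ΔP = 31, V ≈ 6.6 × 31^0.657 ≈ 63.00 kt.
V₂: ΔP = 63, V ≈ 6.6 × 63^0.657 ≈ 100.39 kt.
ΔV over 36 h = 37.39 kt → 24 h equivalent = 37.39 × 24/36 ≈ 24.93 kt.
25 kt < 30 kt ⇒ not rapid intensification.

25 kt, no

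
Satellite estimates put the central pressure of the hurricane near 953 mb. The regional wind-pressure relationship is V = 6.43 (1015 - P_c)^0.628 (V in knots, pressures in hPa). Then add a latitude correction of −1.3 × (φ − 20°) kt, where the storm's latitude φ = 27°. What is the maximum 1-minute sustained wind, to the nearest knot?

ΔP = 1015 − 953 = 62 mb.
62^0.628 ≈ 13.354.
V ≈ 6.43 × 13.354 ≈ 85.9 kt.
Latitude correction: −1.3 × (27 − 20) = -9.1 kt.
Corrected V ≈ 76.8 kt → 77 kt.

77 kt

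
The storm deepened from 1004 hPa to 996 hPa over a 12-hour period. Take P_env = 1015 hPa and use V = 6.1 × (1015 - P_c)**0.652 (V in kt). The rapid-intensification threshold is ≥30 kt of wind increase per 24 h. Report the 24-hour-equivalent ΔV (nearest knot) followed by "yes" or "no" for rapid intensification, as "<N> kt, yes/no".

25 kt, no

V₁: ΔP = 11, V ≈ 6.1 × 11^0.652 ≈ 29.13 kt.
V₂: ΔP = 19, V ≈ 6.1 × 19^0.652 ≈ 41.60 kt.
ΔV over 12 h = 12.47 kt → 24 h equivalent = 12.47 × 24/12 ≈ 24.94 kt.
25 kt < 30 kt ⇒ not rapid intensification.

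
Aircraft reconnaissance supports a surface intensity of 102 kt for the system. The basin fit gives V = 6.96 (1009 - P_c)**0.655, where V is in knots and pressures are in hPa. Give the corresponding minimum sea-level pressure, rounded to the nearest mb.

ΔP = (V / 6.96)^(1/0.655) = (102/6.96)^1.527.
102/6.96 = 14.655; 14.655^1.527 ≈ 60.28 mb.
P_c = 1009 − 60.28 = 948.72 ≈ 949 mb.

949 mb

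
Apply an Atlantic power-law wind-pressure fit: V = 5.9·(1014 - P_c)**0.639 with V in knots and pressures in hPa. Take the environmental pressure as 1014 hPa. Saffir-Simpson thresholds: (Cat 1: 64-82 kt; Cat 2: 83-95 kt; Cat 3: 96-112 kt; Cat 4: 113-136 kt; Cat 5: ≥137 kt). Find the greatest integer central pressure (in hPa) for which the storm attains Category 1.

Category 1 begins at V = 64 kt.
Required ΔP = (64/5.9)^(1/0.639) = 10.847^1.565 ≈ 41.71 hPa.
P_c ≤ 1014 − 41.71 = 972.29, so the highest integer P_c is 972 hPa.

972 hPa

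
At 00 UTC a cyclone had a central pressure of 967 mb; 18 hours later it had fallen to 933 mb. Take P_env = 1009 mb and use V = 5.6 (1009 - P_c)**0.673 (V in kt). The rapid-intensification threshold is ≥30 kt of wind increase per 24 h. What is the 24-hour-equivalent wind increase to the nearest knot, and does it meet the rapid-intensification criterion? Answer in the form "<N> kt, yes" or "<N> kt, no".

45 kt, yes

V₁: ΔP = 42, V ≈ 5.6 × 42^0.673 ≈ 69.28 kt.
V₂: ΔP = 76, V ≈ 5.6 × 76^0.673 ≈ 103.27 kt.
ΔV over 18 h = 33.99 kt → 24 h equivalent = 33.99 × 24/18 ≈ 45.32 kt.
45 kt ≥ 30 kt ⇒ rapid intensification.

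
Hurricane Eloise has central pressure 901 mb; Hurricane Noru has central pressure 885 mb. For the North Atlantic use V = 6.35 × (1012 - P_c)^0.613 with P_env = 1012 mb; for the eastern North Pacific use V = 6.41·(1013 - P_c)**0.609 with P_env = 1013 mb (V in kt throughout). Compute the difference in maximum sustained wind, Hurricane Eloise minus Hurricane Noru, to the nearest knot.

-9 kt

Hurricane Eloise: ΔP = 111; V ≈ 6.35 × 111^0.613 ≈ 113.91 kt.
Hurricane Noru: ΔP = 128; V ≈ 6.41 × 128^0.609 ≈ 123.07 kt.
Difference ≈ 113.91 − 123.07 = -9.16 → -9 kt.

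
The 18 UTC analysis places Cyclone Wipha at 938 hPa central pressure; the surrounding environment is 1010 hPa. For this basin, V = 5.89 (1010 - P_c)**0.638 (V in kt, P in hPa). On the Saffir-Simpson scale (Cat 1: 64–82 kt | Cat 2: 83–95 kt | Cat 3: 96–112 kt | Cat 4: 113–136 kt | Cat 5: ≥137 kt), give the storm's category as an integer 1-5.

ΔP = 1010 − 938 = 72 hPa.
V ≈ 5.89 × 72^0.638 = 5.89 × 15.31 ≈ 90 kt.
90 kt falls in the Category 2 band.

2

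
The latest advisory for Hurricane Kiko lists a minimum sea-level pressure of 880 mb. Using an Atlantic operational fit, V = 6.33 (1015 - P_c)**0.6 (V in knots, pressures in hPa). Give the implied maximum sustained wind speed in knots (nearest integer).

120 kt

ΔP = 1015 − 880 = 135 mb.
135^0.6 ≈ 18.976.
V ≈ 6.33 × 18.976 ≈ 120.1 kt.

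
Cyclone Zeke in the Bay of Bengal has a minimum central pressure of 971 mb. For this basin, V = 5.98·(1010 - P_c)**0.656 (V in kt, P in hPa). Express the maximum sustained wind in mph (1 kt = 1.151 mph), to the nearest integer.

76 mph

ΔP = 1010 − 971 = 39 mb.
V ≈ 5.98 × 39^0.656 = 5.98 × 11.060 ≈ 66.136 kt.
66.136 × 1.151 ≈ 76.12 mph → 76 mph.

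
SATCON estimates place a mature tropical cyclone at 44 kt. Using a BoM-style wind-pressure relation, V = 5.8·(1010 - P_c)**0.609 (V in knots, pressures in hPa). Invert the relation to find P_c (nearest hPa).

982 hPa

ΔP = (V / 5.8)^(1/0.609) = (44/5.8)^1.642.
44/5.8 = 7.586; 7.586^1.642 ≈ 27.86 hPa.
P_c = 1010 − 27.86 = 982.14 ≈ 982 hPa.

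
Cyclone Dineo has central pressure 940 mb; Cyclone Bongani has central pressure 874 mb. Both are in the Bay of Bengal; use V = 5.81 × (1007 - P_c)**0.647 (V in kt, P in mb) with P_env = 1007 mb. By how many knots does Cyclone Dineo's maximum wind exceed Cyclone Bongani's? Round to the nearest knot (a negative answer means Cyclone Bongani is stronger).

-49 kt

Cyclone Dineo: ΔP = 67; V ≈ 5.81 × 67^0.647 ≈ 88.24 kt.
Cyclone Bongani: ΔP = 133; V ≈ 5.81 × 133^0.647 ≈ 137.50 kt.
Difference ≈ 88.24 − 137.50 = -49.26 → -49 kt.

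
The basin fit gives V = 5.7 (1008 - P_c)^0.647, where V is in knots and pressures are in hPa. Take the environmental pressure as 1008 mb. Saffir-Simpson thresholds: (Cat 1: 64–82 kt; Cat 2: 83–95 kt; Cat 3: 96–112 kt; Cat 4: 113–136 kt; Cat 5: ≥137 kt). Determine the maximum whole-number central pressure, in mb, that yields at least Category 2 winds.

Category 2 begins at V = 83 kt.
Required ΔP = (83/5.7)^(1/0.647) = 14.561^1.546 ≈ 62.78 mb.
P_c ≤ 1008 − 62.78 = 945.22, so the highest integer P_c is 945 mb.

945 mb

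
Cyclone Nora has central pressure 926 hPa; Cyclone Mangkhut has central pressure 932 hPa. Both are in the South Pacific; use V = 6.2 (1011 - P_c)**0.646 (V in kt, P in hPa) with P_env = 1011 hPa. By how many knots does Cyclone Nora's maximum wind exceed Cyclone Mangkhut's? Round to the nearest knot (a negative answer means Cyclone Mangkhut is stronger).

Cyclone Nora: ΔP = 85; V ≈ 6.2 × 85^0.646 ≈ 109.34 kt.
Cyclone Mangkhut: ΔP = 79; V ≈ 6.2 × 79^0.646 ≈ 104.29 kt.
Difference ≈ 109.34 − 104.29 = 5.05 → 5 kt.

5 kt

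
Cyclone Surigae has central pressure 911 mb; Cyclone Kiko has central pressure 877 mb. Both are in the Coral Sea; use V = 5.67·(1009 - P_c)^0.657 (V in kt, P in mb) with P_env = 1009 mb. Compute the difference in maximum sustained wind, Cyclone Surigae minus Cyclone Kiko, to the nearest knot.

-25 kt

Cyclone Surigae: ΔP = 98; V ≈ 5.67 × 98^0.657 ≈ 115.30 kt.
Cyclone Kiko: ΔP = 132; V ≈ 5.67 × 132^0.657 ≈ 140.22 kt.
Difference ≈ 115.30 − 140.22 = -24.92 → -25 kt.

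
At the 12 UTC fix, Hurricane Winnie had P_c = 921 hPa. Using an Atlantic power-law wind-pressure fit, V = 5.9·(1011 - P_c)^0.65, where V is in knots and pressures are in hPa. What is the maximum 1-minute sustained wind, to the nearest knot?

110 kt

ΔP = 1011 − 921 = 90 hPa.
90^0.65 ≈ 18.632.
V ≈ 5.9 × 18.632 ≈ 109.9 kt.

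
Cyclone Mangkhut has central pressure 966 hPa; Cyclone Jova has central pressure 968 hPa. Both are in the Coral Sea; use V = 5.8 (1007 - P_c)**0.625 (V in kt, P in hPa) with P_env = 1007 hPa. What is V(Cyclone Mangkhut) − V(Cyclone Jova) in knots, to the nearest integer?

Cyclone Mangkhut: ΔP = 41; V ≈ 5.8 × 41^0.625 ≈ 59.08 kt.
Cyclone Jova: ΔP = 39; V ≈ 5.8 × 39^0.625 ≈ 57.26 kt.
Difference ≈ 59.08 − 57.26 = 1.82 → 2 kt.

2 kt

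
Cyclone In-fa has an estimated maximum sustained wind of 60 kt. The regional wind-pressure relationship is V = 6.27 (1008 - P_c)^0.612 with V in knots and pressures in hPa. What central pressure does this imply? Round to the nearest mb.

ΔP = (V / 6.27)^(1/0.612) = (60/6.27)^1.634.
60/6.27 = 9.569; 9.569^1.634 ≈ 40.06 mb.
P_c = 1008 − 40.06 = 967.94 ≈ 968 mb.

968 mb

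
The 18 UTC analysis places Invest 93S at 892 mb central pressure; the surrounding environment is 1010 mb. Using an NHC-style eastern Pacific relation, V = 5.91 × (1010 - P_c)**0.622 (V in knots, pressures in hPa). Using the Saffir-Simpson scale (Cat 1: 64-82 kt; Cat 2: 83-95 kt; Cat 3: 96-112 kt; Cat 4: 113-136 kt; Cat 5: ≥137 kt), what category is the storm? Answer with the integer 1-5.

ΔP = 1010 − 892 = 118 mb.
V ≈ 5.91 × 118^0.622 = 5.91 × 19.44 ≈ 115 kt.
115 kt falls in the Category 4 band.

4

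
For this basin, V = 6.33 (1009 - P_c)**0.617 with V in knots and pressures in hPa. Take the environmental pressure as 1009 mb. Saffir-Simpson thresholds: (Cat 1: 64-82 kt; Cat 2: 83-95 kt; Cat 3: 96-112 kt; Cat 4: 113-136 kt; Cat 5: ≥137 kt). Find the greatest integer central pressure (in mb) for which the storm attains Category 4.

902 mb

Category 4 begins at V = 113 kt.
Required ΔP = (113/6.33)^(1/0.617) = 17.852^1.621 ≈ 106.82 mb.
P_c ≤ 1009 − 106.82 = 902.18, so the highest integer P_c is 902 mb.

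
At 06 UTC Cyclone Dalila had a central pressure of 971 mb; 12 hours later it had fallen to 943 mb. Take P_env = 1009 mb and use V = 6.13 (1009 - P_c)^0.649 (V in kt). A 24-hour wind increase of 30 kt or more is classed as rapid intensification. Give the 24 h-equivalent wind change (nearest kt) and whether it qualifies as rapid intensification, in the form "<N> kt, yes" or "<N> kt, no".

V₁: ΔP = 38, V ≈ 6.13 × 38^0.649 ≈ 64.97 kt.
V₂: ΔP = 66, V ≈ 6.13 × 66^0.649 ≈ 92.97 kt.
ΔV over 12 h = 28.00 kt → 24 h equivalent = 28.00 × 24/12 ≈ 56.00 kt.
56 kt ≥ 30 kt ⇒ rapid intensification.

56 kt, yes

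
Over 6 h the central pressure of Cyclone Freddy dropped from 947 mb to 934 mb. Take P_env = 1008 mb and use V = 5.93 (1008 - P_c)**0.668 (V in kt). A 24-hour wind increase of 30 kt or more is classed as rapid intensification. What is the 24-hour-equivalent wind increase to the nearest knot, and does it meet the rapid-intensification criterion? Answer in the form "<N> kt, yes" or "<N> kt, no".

V₁: ΔP = 61, V ≈ 5.93 × 61^0.668 ≈ 92.40 kt.
V₂: ΔP = 74, V ≈ 5.93 × 74^0.668 ≈ 105.12 kt.
ΔV over 6 h = 12.72 kt → 24 h equivalent = 12.72 × 24/6 ≈ 50.88 kt.
51 kt ≥ 30 kt ⇒ rapid intensification.

51 kt, yes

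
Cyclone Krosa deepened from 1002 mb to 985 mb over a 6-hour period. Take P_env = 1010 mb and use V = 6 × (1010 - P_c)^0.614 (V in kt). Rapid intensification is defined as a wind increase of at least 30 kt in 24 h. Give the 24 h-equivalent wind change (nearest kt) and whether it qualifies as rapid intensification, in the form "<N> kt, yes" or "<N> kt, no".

V₁: ΔP = 8, V ≈ 6 × 8^0.614 ≈ 21.51 kt.
V₂: ΔP = 25, V ≈ 6 × 25^0.614 ≈ 43.30 kt.
ΔV over 6 h = 21.79 kt → 24 h equivalent = 21.79 × 24/6 ≈ 87.16 kt.
87 kt ≥ 30 kt ⇒ rapid intensification.

87 kt, yes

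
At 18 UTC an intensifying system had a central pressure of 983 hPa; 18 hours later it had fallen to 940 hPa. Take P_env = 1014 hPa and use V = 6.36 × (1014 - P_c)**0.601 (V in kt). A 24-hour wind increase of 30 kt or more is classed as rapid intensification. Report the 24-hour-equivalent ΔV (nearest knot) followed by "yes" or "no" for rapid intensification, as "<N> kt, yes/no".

V₁: ΔP = 31, V ≈ 6.36 × 31^0.601 ≈ 50.09 kt.
V₂: ΔP = 74, V ≈ 6.36 × 74^0.601 ≈ 84.50 kt.
ΔV over 18 h = 34.41 kt → 24 h equivalent = 34.41 × 24/18 ≈ 45.88 kt.
46 kt ≥ 30 kt ⇒ rapid intensification.

46 kt, yes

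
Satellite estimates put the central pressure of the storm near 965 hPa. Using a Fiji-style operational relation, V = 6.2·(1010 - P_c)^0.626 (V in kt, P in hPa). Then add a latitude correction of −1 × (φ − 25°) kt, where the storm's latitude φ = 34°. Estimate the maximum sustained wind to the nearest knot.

58 kt

ΔP = 1010 − 965 = 45 hPa.
45^0.626 ≈ 10.837.
V ≈ 6.2 × 10.837 ≈ 67.2 kt.
Latitude correction: −1 × (34 − 25) = -9 kt.
Corrected V ≈ 58.2 kt → 58 kt.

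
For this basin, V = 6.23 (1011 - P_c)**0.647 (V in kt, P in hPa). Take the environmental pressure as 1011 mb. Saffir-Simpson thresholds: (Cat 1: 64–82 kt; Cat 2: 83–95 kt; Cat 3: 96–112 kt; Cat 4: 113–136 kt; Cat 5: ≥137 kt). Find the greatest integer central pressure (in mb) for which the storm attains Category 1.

974 mb

Category 1 begins at V = 64 kt.
Required ΔP = (64/6.23)^(1/0.647) = 10.273^1.546 ≈ 36.62 mb.
P_c ≤ 1011 − 36.62 = 974.38, so the highest integer P_c is 974 mb.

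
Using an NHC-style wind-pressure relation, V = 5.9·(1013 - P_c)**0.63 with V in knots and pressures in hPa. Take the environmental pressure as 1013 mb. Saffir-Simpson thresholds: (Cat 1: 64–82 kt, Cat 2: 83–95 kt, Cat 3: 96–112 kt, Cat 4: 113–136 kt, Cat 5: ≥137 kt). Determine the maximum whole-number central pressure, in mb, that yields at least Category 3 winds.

929 mb

Category 3 begins at V = 96 kt.
Required ΔP = (96/5.9)^(1/0.63) = 16.271^1.587 ≈ 83.73 mb.
P_c ≤ 1013 − 83.73 = 929.27, so the highest integer P_c is 929 mb.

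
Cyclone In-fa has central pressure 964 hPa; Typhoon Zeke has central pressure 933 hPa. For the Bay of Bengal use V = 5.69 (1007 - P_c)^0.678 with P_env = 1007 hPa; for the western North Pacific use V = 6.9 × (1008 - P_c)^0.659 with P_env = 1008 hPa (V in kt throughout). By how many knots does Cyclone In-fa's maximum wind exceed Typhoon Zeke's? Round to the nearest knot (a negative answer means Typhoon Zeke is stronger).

Cyclone In-fa: ΔP = 43; V ≈ 5.69 × 43^0.678 ≈ 72.88 kt.
Typhoon Zeke: ΔP = 75; V ≈ 6.9 × 75^0.659 ≈ 118.72 kt.
Difference ≈ 72.88 − 118.72 = -45.84 → -46 kt.

-46 kt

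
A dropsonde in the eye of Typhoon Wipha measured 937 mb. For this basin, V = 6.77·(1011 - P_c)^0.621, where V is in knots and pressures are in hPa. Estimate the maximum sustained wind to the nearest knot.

ΔP = 1011 − 937 = 74 mb.
74^0.621 ≈ 14.481.
V ≈ 6.77 × 14.481 ≈ 98.0 kt.

98 kt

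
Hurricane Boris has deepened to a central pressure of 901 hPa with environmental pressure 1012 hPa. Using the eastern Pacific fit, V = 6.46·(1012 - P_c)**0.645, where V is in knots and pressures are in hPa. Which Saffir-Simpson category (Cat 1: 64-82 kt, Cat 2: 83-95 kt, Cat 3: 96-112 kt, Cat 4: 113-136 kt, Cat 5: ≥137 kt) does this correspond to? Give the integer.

ΔP = 1012 − 901 = 111 hPa.
V ≈ 6.46 × 111^0.645 = 6.46 × 20.86 ≈ 135 kt.
135 kt falls in the Category 4 band.

4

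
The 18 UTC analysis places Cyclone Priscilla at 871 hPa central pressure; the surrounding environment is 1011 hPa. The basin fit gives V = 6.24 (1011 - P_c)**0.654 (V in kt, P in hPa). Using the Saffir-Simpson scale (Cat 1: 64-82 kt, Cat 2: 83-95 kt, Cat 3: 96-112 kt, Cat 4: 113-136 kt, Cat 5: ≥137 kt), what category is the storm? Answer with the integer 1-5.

ΔP = 1011 − 871 = 140 hPa.
V ≈ 6.24 × 140^0.654 = 6.24 × 25.33 ≈ 158 kt.
158 kt falls in the Category 5 band.

5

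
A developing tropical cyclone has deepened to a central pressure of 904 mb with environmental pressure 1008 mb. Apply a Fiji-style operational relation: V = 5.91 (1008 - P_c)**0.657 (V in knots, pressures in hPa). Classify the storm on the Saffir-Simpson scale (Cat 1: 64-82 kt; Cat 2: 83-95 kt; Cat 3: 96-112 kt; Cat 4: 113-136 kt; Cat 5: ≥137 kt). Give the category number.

4

ΔP = 1008 − 904 = 104 mb.
V ≈ 5.91 × 104^0.657 = 5.91 × 21.14 ≈ 125 kt.
125 kt falls in the Category 4 band.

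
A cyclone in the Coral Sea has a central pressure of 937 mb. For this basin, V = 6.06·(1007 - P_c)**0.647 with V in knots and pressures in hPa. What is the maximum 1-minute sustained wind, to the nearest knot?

95 kt

ΔP = 1007 − 937 = 70 mb.
70^0.647 ≈ 15.624.
V ≈ 6.06 × 15.624 ≈ 94.7 kt.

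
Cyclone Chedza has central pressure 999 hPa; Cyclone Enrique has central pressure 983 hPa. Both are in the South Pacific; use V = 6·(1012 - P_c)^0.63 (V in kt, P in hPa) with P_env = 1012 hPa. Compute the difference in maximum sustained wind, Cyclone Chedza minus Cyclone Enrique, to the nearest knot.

-20 kt

Cyclone Chedza: ΔP = 13; V ≈ 6 × 13^0.63 ≈ 30.20 kt.
Cyclone Enrique: ΔP = 29; V ≈ 6 × 29^0.63 ≈ 50.06 kt.
Difference ≈ 30.20 − 50.06 = -19.86 → -20 kt.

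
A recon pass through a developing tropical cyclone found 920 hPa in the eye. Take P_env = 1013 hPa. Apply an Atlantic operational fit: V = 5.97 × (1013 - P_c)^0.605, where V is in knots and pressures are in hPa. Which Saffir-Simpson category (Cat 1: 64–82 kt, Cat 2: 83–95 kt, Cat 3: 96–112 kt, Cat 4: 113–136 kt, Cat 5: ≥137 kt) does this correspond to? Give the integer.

ΔP = 1013 − 920 = 93 hPa.
V ≈ 5.97 × 93^0.605 = 5.97 × 15.52 ≈ 93 kt.
93 kt falls in the Category 2 band.

2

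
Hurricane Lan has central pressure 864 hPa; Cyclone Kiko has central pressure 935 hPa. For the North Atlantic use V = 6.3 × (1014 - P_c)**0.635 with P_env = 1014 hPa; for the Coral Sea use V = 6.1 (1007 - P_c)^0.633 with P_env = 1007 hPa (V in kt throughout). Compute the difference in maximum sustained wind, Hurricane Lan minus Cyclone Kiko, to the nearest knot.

60 kt

Hurricane Lan: ΔP = 150; V ≈ 6.3 × 150^0.635 ≈ 151.76 kt.
Cyclone Kiko: ΔP = 72; V ≈ 6.1 × 72^0.633 ≈ 91.42 kt.
Difference ≈ 151.76 − 91.42 = 60.34 → 60 kt.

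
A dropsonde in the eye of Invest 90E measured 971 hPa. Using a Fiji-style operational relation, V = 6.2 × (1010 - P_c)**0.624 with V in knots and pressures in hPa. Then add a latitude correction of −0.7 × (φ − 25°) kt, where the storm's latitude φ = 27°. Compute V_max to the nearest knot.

ΔP = 1010 − 971 = 39 hPa.
39^0.624 ≈ 9.836.
V ≈ 6.2 × 9.836 ≈ 61.0 kt.
Latitude correction: −0.7 × (27 − 25) = -1.4 kt.
Corrected V ≈ 59.6 kt → 60 kt.

60 kt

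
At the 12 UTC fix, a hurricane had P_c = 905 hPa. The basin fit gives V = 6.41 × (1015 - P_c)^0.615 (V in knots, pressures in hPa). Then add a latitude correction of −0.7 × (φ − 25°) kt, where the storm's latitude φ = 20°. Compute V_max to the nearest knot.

119 kt

ΔP = 1015 − 905 = 110 hPa.
110^0.615 ≈ 18.008.
V ≈ 6.41 × 18.008 ≈ 115.4 kt.
Latitude correction: −0.7 × (20 − 25) = 3.5 kt.
Corrected V ≈ 118.9 kt → 119 kt.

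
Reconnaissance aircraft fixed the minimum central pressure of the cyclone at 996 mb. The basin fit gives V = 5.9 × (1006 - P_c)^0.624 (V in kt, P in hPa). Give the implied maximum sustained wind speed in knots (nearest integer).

ΔP = 1006 − 996 = 10 mb.
10^0.624 ≈ 4.207.
V ≈ 5.9 × 4.207 ≈ 24.8 kt.

25 kt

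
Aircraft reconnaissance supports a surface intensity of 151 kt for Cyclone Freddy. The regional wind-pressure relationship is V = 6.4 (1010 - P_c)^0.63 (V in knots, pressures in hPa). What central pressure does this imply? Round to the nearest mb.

859 mb

ΔP = (V / 6.4)^(1/0.63) = (151/6.4)^1.587.
151/6.4 = 23.594; 23.594^1.587 ≈ 151.02 mb.
P_c = 1010 − 151.02 = 858.98 ≈ 859 mb.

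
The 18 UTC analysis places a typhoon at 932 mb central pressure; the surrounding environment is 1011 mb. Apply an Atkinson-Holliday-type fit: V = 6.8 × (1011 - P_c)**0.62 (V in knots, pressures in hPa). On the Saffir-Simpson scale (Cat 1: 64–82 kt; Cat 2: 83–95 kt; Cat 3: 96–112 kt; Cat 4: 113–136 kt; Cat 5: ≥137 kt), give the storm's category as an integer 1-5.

ΔP = 1011 − 932 = 79 mb.
V ≈ 6.8 × 79^0.62 = 6.8 × 15.02 ≈ 102 kt.
102 kt falls in the Category 3 band.

3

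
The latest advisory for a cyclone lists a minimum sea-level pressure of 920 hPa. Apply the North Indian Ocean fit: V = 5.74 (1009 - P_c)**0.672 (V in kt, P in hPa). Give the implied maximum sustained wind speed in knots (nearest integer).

117 kt

ΔP = 1009 − 920 = 89 hPa.
89^0.672 ≈ 20.417.
V ≈ 5.74 × 20.417 ≈ 117.2 kt.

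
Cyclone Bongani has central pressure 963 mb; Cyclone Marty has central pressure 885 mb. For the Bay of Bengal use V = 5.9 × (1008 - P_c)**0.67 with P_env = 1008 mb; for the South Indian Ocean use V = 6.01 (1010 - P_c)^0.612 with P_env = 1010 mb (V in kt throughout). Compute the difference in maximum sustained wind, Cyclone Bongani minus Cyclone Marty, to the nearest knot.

-40 kt

Cyclone Bongani: ΔP = 45; V ≈ 5.9 × 45^0.67 ≈ 75.60 kt.
Cyclone Marty: ΔP = 125; V ≈ 6.01 × 125^0.612 ≈ 115.39 kt.
Difference ≈ 75.60 − 115.39 = -39.79 → -40 kt.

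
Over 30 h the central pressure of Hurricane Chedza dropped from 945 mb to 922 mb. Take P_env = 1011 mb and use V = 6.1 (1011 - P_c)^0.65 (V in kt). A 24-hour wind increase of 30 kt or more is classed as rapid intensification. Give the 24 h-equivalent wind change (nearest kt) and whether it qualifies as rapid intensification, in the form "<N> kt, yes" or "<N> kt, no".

V₁: ΔP = 66, V ≈ 6.1 × 66^0.65 ≈ 92.90 kt.
V₂: ΔP = 89, V ≈ 6.1 × 89^0.65 ≈ 112.83 kt.
ΔV over 30 h = 19.93 kt → 24 h equivalent = 19.93 × 24/30 ≈ 15.94 kt.
16 kt < 30 kt ⇒ not rapid intensification.

16 kt, no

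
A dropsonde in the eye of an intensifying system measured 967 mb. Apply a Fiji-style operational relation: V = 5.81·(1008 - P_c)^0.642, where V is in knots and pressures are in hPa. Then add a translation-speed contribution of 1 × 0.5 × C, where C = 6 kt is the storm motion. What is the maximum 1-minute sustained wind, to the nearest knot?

66 kt

ΔP = 1008 − 967 = 41 mb.
41^0.642 ≈ 10.849.
V ≈ 5.81 × 10.849 ≈ 63.0 kt.
Translation term: 1 × 0.5 × 6 = 3 kt.
Corrected V ≈ 66 kt → 66 kt.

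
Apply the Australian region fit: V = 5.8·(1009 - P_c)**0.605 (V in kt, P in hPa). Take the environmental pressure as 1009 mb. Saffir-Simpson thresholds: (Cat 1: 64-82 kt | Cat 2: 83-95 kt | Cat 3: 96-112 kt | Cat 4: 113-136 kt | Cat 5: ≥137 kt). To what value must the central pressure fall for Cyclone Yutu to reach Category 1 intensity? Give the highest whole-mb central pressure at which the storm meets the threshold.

Category 1 begins at V = 64 kt.
Required ΔP = (64/5.8)^(1/0.605) = 11.034^1.653 ≈ 52.91 mb.
P_c ≤ 1009 − 52.91 = 956.09, so the highest integer P_c is 956 mb.

956 mb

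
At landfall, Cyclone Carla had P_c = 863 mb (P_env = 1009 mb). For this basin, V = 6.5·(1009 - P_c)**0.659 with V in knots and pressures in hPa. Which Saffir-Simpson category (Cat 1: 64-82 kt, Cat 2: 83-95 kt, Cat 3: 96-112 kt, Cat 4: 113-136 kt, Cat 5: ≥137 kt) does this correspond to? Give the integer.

5

ΔP = 1009 − 863 = 146 mb.
V ≈ 6.5 × 146^0.659 = 6.5 × 26.69 ≈ 173 kt.
173 kt falls in the Category 5 band.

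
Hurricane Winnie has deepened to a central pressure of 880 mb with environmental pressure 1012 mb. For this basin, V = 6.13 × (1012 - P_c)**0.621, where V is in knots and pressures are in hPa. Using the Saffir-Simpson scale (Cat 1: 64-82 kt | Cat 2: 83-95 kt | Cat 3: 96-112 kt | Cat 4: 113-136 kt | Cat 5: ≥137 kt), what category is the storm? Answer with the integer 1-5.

ΔP = 1012 − 880 = 132 mb.
V ≈ 6.13 × 132^0.621 = 6.13 × 20.74 ≈ 127 kt.
127 kt falls in the Category 4 band.

4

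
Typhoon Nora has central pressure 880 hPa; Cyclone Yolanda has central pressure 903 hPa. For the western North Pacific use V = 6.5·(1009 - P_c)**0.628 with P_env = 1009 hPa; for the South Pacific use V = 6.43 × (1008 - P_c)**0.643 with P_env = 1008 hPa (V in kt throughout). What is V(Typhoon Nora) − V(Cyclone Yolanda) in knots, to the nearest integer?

Typhoon Nora: ΔP = 129; V ≈ 6.5 × 129^0.628 ≈ 137.52 kt.
Cyclone Yolanda: ΔP = 105; V ≈ 6.43 × 105^0.643 ≈ 128.18 kt.
Difference ≈ 137.52 − 128.18 = 9.34 → 9 kt.

9 kt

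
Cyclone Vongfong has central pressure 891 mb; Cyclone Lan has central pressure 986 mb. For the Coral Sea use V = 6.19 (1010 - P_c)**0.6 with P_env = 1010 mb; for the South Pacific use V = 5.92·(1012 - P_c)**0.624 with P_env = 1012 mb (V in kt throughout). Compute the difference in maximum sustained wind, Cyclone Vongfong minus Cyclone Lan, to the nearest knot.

Cyclone Vongfong: ΔP = 119; V ≈ 6.19 × 119^0.6 ≈ 108.90 kt.
Cyclone Lan: ΔP = 26; V ≈ 5.92 × 26^0.624 ≈ 45.21 kt.
Difference ≈ 108.90 − 45.21 = 63.69 → 64 kt.

64 kt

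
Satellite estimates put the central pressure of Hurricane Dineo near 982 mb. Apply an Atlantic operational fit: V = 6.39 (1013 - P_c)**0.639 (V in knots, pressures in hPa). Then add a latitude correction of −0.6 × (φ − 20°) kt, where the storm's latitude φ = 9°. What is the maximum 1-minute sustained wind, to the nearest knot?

64 kt

ΔP = 1013 − 982 = 31 mb.
31^0.639 ≈ 8.974.
V ≈ 6.39 × 8.974 ≈ 57.3 kt.
Latitude correction: −0.6 × (9 − 20) = 6.6 kt.
Corrected V ≈ 63.9 kt → 64 kt.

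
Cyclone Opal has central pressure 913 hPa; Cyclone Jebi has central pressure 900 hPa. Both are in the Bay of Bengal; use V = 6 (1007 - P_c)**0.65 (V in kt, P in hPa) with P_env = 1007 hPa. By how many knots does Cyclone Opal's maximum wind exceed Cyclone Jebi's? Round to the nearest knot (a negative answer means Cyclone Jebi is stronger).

-10 kt

Cyclone Opal: ΔP = 94; V ≈ 6 × 94^0.65 ≈ 115.00 kt.
Cyclone Jebi: ΔP = 107; V ≈ 6 × 107^0.65 ≈ 125.10 kt.
Difference ≈ 115.00 − 125.10 = -10.10 → -10 kt.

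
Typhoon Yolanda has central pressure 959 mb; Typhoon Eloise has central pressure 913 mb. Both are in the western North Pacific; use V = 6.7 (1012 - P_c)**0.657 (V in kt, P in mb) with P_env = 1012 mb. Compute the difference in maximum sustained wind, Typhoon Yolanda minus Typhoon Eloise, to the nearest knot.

-46 kt

Typhoon Yolanda: ΔP = 53; V ≈ 6.7 × 53^0.657 ≈ 90.98 kt.
Typhoon Eloise: ΔP = 99; V ≈ 6.7 × 99^0.657 ≈ 137.15 kt.
Difference ≈ 90.98 − 137.15 = -46.17 → -46 kt.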